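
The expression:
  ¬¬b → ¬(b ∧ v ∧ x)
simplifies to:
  ¬b ∨ ¬v ∨ ¬x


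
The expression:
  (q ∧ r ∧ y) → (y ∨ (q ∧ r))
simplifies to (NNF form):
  True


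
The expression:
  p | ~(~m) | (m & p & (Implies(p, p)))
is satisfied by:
  {m: True, p: True}
  {m: True, p: False}
  {p: True, m: False}


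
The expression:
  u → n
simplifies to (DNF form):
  n ∨ ¬u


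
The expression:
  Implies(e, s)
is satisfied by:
  {s: True, e: False}
  {e: False, s: False}
  {e: True, s: True}


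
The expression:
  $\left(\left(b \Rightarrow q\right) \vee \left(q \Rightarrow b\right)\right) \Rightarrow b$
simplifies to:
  $b$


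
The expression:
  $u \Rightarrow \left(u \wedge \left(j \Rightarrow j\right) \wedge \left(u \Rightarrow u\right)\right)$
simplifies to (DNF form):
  $\text{True}$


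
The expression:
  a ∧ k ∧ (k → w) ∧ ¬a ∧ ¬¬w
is never true.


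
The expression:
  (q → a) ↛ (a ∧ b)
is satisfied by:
  {a: False, q: False, b: False}
  {b: True, a: False, q: False}
  {a: True, b: False, q: False}
  {q: True, a: True, b: False}


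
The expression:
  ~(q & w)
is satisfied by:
  {w: False, q: False}
  {q: True, w: False}
  {w: True, q: False}


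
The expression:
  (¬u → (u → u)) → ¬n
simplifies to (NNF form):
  ¬n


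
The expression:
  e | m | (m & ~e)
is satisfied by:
  {m: True, e: True}
  {m: True, e: False}
  {e: True, m: False}


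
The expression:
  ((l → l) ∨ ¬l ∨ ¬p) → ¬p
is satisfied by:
  {p: False}


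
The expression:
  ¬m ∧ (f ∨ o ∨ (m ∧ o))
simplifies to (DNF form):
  (f ∧ ¬m) ∨ (o ∧ ¬m)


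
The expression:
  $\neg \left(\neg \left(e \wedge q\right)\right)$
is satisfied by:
  {e: True, q: True}


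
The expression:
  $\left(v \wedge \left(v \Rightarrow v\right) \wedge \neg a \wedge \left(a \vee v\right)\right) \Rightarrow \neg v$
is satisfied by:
  {a: True, v: False}
  {v: False, a: False}
  {v: True, a: True}


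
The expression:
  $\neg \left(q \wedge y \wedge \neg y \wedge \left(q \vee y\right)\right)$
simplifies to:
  $\text{True}$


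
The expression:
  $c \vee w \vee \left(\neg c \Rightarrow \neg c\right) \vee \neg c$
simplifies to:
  $\text{True}$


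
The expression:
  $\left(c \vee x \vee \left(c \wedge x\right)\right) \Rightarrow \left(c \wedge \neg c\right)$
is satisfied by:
  {x: False, c: False}


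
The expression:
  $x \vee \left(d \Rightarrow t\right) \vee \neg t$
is always true.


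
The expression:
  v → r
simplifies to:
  r ∨ ¬v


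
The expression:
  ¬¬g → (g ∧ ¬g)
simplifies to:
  ¬g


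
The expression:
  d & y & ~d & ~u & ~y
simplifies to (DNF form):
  False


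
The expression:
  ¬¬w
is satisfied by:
  {w: True}


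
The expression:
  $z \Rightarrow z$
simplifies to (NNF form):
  $\text{True}$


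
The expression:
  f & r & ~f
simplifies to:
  False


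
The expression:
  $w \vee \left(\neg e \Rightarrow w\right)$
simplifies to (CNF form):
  $e \vee w$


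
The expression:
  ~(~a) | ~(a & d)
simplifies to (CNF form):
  True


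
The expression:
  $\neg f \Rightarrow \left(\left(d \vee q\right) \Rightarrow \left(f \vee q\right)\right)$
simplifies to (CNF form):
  $f \vee q \vee \neg d$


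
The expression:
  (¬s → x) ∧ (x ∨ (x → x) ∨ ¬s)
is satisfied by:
  {x: True, s: True}
  {x: True, s: False}
  {s: True, x: False}


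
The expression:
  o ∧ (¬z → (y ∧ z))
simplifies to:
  o ∧ z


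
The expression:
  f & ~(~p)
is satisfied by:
  {p: True, f: True}


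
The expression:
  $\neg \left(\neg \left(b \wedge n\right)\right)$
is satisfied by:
  {b: True, n: True}


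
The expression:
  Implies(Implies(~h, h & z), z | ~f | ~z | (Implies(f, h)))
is always true.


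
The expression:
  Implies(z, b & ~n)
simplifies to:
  ~z | (b & ~n)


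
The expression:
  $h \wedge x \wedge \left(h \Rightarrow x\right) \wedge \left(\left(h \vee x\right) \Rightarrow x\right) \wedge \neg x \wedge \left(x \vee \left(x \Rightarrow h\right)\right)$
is never true.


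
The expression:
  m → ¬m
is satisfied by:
  {m: False}


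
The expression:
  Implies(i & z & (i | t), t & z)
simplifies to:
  t | ~i | ~z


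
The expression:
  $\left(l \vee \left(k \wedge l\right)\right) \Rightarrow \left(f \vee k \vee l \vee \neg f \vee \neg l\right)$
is always true.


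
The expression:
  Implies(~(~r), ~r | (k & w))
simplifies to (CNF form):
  (k | ~r) & (w | ~r)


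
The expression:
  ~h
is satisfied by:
  {h: False}


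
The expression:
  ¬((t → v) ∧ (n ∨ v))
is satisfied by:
  {t: True, v: False, n: False}
  {t: False, v: False, n: False}
  {n: True, t: True, v: False}


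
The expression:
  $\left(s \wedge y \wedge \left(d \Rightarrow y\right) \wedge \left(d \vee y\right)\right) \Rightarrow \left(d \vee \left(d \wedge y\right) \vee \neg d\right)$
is always true.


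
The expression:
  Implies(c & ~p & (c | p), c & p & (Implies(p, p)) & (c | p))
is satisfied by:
  {p: True, c: False}
  {c: False, p: False}
  {c: True, p: True}


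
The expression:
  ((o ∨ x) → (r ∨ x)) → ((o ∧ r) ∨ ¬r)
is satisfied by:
  {o: True, r: False}
  {r: False, o: False}
  {r: True, o: True}


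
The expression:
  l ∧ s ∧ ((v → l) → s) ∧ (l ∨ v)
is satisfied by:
  {s: True, l: True}


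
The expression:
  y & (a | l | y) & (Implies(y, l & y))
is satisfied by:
  {y: True, l: True}


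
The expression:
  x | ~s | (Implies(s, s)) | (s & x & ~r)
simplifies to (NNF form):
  True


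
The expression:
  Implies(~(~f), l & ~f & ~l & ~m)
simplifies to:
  ~f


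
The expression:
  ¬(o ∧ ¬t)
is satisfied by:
  {t: True, o: False}
  {o: False, t: False}
  {o: True, t: True}


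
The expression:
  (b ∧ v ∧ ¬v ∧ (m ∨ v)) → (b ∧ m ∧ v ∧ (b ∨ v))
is always true.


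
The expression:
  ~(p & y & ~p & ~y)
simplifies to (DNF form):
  True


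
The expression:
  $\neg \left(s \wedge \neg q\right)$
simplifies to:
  $q \vee \neg s$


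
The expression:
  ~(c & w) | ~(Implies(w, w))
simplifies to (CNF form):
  ~c | ~w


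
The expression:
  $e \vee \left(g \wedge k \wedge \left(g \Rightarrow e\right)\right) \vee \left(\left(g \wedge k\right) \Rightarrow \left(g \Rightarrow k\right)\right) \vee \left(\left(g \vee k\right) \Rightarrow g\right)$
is always true.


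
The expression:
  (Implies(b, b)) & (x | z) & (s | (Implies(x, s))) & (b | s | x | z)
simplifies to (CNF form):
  (s | z) & (x | z) & (s | ~x) & (x | ~x)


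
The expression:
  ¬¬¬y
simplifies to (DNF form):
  ¬y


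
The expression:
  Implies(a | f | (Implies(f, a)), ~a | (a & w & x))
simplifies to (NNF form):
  ~a | (w & x)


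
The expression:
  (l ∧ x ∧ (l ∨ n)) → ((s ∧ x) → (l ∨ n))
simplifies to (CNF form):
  True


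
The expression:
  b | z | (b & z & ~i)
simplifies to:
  b | z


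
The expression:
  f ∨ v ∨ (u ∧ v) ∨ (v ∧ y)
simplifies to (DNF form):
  f ∨ v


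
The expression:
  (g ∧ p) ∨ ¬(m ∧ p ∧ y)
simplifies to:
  g ∨ ¬m ∨ ¬p ∨ ¬y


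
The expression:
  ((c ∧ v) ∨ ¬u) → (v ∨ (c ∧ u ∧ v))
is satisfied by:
  {v: True, u: True}
  {v: True, u: False}
  {u: True, v: False}


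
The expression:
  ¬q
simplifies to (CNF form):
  ¬q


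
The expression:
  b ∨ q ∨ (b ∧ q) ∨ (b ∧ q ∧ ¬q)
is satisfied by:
  {b: True, q: True}
  {b: True, q: False}
  {q: True, b: False}


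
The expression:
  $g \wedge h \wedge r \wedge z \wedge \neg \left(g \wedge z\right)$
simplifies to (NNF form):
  $\text{False}$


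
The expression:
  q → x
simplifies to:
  x ∨ ¬q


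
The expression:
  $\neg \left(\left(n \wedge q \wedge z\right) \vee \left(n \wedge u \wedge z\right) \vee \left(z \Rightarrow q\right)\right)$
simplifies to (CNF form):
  $z \wedge \neg q \wedge \left(\neg n \vee \neg u\right)$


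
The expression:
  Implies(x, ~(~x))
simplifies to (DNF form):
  True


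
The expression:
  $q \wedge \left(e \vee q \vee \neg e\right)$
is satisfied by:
  {q: True}


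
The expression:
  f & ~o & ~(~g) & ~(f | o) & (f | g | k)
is never true.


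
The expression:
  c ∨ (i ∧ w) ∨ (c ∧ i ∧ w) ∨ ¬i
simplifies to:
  c ∨ w ∨ ¬i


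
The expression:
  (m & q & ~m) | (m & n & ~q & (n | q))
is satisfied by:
  {m: True, n: True, q: False}


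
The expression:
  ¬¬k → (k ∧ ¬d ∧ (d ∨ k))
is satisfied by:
  {k: False, d: False}
  {d: True, k: False}
  {k: True, d: False}


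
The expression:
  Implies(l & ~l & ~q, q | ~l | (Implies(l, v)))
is always true.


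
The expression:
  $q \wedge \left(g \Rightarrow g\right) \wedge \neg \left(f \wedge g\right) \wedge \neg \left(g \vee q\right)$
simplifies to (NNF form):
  $\text{False}$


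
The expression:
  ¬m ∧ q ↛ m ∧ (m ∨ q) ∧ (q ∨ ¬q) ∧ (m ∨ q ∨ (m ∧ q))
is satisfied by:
  {q: True, m: False}


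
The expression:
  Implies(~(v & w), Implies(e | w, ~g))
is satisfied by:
  {v: True, e: False, g: False, w: False}
  {v: False, e: False, g: False, w: False}
  {w: True, v: True, e: False, g: False}
  {w: True, v: False, e: False, g: False}
  {e: True, v: True, w: False, g: False}
  {e: True, v: False, w: False, g: False}
  {e: True, w: True, v: True, g: False}
  {e: True, w: True, v: False, g: False}
  {g: True, v: True, e: False, w: False}
  {g: True, v: False, e: False, w: False}
  {g: True, w: True, v: True, e: False}
  {g: True, w: True, e: True, v: True}


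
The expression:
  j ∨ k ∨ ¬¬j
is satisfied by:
  {k: True, j: True}
  {k: True, j: False}
  {j: True, k: False}


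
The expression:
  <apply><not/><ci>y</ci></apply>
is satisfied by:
  {y: False}


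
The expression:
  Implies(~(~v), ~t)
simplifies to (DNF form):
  ~t | ~v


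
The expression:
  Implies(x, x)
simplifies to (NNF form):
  True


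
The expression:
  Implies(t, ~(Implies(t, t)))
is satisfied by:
  {t: False}


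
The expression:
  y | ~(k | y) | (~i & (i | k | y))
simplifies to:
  y | ~i | ~k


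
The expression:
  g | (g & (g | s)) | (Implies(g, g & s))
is always true.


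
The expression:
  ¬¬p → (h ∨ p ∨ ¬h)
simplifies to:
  True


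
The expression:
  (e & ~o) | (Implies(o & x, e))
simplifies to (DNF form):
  e | ~o | ~x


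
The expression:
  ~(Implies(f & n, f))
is never true.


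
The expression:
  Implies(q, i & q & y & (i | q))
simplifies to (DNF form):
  ~q | (i & y)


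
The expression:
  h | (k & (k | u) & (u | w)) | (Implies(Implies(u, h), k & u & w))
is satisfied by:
  {h: True, u: True, w: True, k: True}
  {h: True, u: True, w: True, k: False}
  {h: True, u: True, k: True, w: False}
  {h: True, u: True, k: False, w: False}
  {h: True, w: True, k: True, u: False}
  {h: True, w: True, k: False, u: False}
  {h: True, w: False, k: True, u: False}
  {h: True, w: False, k: False, u: False}
  {u: True, w: True, k: True, h: False}
  {u: True, w: True, k: False, h: False}
  {u: True, k: True, w: False, h: False}
  {u: True, k: False, w: False, h: False}
  {w: True, k: True, u: False, h: False}


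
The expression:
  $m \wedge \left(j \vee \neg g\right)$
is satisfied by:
  {m: True, j: True, g: False}
  {m: True, j: False, g: False}
  {m: True, g: True, j: True}


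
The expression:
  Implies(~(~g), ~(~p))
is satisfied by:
  {p: True, g: False}
  {g: False, p: False}
  {g: True, p: True}


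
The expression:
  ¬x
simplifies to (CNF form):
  ¬x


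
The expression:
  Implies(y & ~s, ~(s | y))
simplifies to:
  s | ~y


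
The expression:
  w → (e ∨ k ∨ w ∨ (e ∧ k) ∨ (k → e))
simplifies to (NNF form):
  True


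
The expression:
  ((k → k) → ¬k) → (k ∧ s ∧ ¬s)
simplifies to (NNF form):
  k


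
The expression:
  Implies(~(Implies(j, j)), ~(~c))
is always true.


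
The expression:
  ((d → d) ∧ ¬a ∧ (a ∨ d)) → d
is always true.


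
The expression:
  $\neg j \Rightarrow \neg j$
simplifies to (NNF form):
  $\text{True}$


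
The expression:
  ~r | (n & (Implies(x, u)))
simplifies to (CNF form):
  (n | ~r) & (n | u | ~r) & (n | ~r | ~x) & (u | ~r | ~x)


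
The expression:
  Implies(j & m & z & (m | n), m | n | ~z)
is always true.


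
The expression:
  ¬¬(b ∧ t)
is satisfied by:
  {t: True, b: True}


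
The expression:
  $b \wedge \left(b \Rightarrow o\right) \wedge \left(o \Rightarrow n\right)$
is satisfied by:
  {b: True, o: True, n: True}


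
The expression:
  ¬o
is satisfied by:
  {o: False}


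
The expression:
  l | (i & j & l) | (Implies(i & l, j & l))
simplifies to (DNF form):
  True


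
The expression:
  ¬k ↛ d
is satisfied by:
  {d: True, k: False}
  {k: False, d: False}
  {k: True, d: True}


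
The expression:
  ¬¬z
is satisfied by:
  {z: True}


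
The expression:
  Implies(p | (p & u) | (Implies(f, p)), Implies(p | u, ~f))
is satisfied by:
  {p: False, f: False}
  {f: True, p: False}
  {p: True, f: False}


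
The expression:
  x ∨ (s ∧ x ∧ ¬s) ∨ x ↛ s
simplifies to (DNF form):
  x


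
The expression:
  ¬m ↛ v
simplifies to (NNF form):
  v ∨ ¬m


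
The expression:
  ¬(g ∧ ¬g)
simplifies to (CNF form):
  True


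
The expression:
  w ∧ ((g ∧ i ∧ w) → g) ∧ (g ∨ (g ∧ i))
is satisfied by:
  {w: True, g: True}


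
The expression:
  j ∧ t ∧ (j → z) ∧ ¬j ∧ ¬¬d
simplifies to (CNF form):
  False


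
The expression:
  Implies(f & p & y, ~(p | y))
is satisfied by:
  {p: False, y: False, f: False}
  {f: True, p: False, y: False}
  {y: True, p: False, f: False}
  {f: True, y: True, p: False}
  {p: True, f: False, y: False}
  {f: True, p: True, y: False}
  {y: True, p: True, f: False}


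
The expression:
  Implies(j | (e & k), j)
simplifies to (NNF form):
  j | ~e | ~k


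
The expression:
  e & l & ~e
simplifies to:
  False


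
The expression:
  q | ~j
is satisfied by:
  {q: True, j: False}
  {j: False, q: False}
  {j: True, q: True}


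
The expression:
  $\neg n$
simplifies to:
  $\neg n$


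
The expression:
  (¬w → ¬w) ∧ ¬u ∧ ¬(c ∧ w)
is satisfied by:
  {u: False, w: False, c: False}
  {c: True, u: False, w: False}
  {w: True, u: False, c: False}


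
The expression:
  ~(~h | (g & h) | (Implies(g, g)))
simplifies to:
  False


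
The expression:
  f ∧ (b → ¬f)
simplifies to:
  f ∧ ¬b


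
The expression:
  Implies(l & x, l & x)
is always true.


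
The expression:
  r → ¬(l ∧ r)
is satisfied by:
  {l: False, r: False}
  {r: True, l: False}
  {l: True, r: False}


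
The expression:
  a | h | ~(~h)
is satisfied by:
  {a: True, h: True}
  {a: True, h: False}
  {h: True, a: False}


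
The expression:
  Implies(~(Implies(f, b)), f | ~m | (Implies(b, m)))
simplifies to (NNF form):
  True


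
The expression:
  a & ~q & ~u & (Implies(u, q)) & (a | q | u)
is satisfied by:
  {a: True, q: False, u: False}


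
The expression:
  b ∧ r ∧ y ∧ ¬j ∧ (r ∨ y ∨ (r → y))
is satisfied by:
  {r: True, b: True, y: True, j: False}


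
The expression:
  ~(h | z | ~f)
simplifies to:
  f & ~h & ~z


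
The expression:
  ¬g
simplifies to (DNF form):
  ¬g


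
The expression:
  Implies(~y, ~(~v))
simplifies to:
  v | y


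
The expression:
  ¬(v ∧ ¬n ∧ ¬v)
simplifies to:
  True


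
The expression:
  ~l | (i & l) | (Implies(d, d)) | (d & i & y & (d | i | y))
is always true.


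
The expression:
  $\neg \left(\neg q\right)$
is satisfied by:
  {q: True}


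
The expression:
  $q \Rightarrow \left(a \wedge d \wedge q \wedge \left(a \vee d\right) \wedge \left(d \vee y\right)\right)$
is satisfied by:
  {a: True, d: True, q: False}
  {a: True, d: False, q: False}
  {d: True, a: False, q: False}
  {a: False, d: False, q: False}
  {a: True, q: True, d: True}


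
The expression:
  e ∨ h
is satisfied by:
  {e: True, h: True}
  {e: True, h: False}
  {h: True, e: False}


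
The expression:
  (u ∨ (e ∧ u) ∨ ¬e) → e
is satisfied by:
  {e: True}


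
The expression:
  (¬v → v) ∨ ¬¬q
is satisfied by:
  {q: True, v: True}
  {q: True, v: False}
  {v: True, q: False}


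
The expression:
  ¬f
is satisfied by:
  {f: False}


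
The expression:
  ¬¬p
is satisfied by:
  {p: True}


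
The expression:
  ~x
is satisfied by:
  {x: False}


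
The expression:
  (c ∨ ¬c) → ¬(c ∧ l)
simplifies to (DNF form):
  ¬c ∨ ¬l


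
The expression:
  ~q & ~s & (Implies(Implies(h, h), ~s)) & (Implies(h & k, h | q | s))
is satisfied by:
  {q: False, s: False}


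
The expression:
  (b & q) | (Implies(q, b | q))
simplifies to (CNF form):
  True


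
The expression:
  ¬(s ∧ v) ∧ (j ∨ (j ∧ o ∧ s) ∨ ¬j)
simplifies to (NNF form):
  ¬s ∨ ¬v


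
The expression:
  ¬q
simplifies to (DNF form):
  ¬q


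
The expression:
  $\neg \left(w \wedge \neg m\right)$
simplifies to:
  $m \vee \neg w$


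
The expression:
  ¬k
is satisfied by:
  {k: False}


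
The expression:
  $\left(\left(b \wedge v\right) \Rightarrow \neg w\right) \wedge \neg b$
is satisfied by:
  {b: False}


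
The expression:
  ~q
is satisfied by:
  {q: False}


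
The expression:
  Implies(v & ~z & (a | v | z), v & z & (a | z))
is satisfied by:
  {z: True, v: False}
  {v: False, z: False}
  {v: True, z: True}


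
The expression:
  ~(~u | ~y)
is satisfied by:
  {u: True, y: True}


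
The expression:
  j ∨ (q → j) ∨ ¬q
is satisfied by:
  {j: True, q: False}
  {q: False, j: False}
  {q: True, j: True}


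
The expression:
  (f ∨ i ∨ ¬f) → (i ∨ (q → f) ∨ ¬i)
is always true.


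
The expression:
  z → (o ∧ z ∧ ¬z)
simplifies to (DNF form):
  ¬z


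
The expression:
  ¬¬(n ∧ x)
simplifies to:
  n ∧ x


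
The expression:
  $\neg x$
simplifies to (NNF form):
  $\neg x$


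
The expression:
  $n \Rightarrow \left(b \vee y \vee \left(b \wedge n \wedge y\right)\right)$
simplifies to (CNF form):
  $b \vee y \vee \neg n$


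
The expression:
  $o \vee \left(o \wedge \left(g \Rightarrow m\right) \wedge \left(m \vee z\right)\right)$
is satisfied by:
  {o: True}


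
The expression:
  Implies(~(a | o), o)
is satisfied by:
  {a: True, o: True}
  {a: True, o: False}
  {o: True, a: False}


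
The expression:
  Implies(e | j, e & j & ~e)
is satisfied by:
  {e: False, j: False}


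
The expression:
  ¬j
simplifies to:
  ¬j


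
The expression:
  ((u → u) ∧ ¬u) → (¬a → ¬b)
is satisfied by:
  {a: True, u: True, b: False}
  {a: True, u: False, b: False}
  {u: True, a: False, b: False}
  {a: False, u: False, b: False}
  {a: True, b: True, u: True}
  {a: True, b: True, u: False}
  {b: True, u: True, a: False}


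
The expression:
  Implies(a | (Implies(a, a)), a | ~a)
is always true.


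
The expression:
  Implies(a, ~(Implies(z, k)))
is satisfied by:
  {z: True, a: False, k: False}
  {z: False, a: False, k: False}
  {k: True, z: True, a: False}
  {k: True, z: False, a: False}
  {a: True, z: True, k: False}


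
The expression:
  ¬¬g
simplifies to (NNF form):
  g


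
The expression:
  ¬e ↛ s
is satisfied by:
  {s: True, e: False}
  {e: False, s: False}
  {e: True, s: True}


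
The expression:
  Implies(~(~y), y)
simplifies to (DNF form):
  True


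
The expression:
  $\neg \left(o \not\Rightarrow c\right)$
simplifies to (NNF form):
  $c \vee \neg o$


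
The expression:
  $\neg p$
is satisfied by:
  {p: False}


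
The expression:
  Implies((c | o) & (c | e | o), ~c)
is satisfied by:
  {c: False}


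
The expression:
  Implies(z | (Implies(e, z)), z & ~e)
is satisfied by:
  {z: True, e: False}
  {e: True, z: False}


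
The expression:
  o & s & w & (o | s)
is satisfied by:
  {w: True, o: True, s: True}


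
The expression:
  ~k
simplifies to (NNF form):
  ~k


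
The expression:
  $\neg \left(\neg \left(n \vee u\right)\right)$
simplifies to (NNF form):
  $n \vee u$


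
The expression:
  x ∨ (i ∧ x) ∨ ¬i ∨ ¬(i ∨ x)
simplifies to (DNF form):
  x ∨ ¬i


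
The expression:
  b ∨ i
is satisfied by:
  {i: True, b: True}
  {i: True, b: False}
  {b: True, i: False}


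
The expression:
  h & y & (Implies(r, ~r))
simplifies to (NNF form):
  h & y & ~r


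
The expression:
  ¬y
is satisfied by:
  {y: False}


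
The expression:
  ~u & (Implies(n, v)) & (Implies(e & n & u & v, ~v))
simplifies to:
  ~u & (v | ~n)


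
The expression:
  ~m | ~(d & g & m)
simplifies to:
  ~d | ~g | ~m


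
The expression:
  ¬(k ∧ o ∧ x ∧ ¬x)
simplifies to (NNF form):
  True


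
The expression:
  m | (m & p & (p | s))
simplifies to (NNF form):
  m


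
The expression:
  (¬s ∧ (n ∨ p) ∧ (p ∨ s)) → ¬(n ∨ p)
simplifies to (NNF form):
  s ∨ ¬p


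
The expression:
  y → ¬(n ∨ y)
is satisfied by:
  {y: False}


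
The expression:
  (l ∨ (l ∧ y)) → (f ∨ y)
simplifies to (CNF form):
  f ∨ y ∨ ¬l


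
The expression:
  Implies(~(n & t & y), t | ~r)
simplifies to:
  t | ~r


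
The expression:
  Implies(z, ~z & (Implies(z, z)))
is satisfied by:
  {z: False}


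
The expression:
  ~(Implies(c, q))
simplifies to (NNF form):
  c & ~q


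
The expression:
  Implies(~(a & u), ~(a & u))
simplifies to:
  True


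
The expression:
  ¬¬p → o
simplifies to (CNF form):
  o ∨ ¬p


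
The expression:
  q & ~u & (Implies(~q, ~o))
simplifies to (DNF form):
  q & ~u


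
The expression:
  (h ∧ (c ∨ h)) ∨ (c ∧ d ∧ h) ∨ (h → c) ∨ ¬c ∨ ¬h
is always true.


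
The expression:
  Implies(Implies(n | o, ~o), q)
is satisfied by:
  {q: True, o: True}
  {q: True, o: False}
  {o: True, q: False}


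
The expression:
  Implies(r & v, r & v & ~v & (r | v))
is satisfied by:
  {v: False, r: False}
  {r: True, v: False}
  {v: True, r: False}


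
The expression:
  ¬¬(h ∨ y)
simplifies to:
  h ∨ y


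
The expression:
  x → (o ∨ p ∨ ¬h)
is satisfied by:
  {o: True, p: True, h: False, x: False}
  {o: True, h: False, p: False, x: False}
  {p: True, o: False, h: False, x: False}
  {o: False, h: False, p: False, x: False}
  {x: True, o: True, p: True, h: False}
  {x: True, o: True, h: False, p: False}
  {x: True, p: True, o: False, h: False}
  {x: True, o: False, h: False, p: False}
  {o: True, h: True, p: True, x: False}
  {o: True, h: True, x: False, p: False}
  {h: True, p: True, x: False, o: False}
  {h: True, x: False, p: False, o: False}
  {o: True, h: True, x: True, p: True}
  {o: True, h: True, x: True, p: False}
  {h: True, x: True, p: True, o: False}


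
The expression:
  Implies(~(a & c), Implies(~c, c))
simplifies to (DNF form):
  c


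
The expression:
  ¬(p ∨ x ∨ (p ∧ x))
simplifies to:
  ¬p ∧ ¬x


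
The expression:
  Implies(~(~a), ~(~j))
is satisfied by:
  {j: True, a: False}
  {a: False, j: False}
  {a: True, j: True}


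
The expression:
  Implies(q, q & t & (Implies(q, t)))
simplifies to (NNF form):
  t | ~q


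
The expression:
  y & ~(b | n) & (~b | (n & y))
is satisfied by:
  {y: True, n: False, b: False}


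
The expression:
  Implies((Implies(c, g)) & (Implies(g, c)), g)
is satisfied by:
  {c: True, g: True}
  {c: True, g: False}
  {g: True, c: False}


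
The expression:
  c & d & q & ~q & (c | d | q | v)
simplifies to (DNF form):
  False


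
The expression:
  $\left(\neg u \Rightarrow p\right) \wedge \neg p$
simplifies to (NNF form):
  $u \wedge \neg p$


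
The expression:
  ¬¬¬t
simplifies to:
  ¬t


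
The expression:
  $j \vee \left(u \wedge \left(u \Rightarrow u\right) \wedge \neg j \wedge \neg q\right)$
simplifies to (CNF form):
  $\left(j \vee u\right) \wedge \left(j \vee \neg q\right)$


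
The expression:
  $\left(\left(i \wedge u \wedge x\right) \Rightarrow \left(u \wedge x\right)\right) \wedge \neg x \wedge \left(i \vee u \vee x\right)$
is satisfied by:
  {i: True, u: True, x: False}
  {i: True, x: False, u: False}
  {u: True, x: False, i: False}


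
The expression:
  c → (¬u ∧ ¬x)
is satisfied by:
  {u: False, c: False, x: False}
  {x: True, u: False, c: False}
  {u: True, x: False, c: False}
  {x: True, u: True, c: False}
  {c: True, x: False, u: False}


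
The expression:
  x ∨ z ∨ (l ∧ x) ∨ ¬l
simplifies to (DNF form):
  x ∨ z ∨ ¬l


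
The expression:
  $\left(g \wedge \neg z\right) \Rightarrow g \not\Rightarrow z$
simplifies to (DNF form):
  $\text{True}$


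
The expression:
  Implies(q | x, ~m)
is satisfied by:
  {x: False, m: False, q: False}
  {q: True, x: False, m: False}
  {x: True, q: False, m: False}
  {q: True, x: True, m: False}
  {m: True, q: False, x: False}


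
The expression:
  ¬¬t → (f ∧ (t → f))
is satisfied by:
  {f: True, t: False}
  {t: False, f: False}
  {t: True, f: True}


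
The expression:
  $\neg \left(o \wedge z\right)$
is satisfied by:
  {o: False, z: False}
  {z: True, o: False}
  {o: True, z: False}


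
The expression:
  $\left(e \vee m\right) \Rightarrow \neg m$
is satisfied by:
  {m: False}


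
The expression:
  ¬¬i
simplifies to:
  i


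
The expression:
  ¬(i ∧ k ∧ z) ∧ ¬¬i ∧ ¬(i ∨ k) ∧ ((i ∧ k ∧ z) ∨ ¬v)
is never true.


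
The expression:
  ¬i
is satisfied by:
  {i: False}


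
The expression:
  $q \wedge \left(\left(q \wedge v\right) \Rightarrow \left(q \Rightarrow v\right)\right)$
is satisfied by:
  {q: True}


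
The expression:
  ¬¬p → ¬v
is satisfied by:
  {p: False, v: False}
  {v: True, p: False}
  {p: True, v: False}


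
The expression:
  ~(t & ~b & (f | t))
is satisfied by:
  {b: True, t: False}
  {t: False, b: False}
  {t: True, b: True}


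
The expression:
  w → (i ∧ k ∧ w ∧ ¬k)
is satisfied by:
  {w: False}


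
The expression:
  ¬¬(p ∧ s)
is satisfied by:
  {p: True, s: True}


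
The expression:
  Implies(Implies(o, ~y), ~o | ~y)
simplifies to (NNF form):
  True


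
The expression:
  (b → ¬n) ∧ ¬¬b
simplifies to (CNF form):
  b ∧ ¬n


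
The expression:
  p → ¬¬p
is always true.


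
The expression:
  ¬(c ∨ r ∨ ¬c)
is never true.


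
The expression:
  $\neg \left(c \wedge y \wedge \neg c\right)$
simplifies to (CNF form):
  $\text{True}$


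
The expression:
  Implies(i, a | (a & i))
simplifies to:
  a | ~i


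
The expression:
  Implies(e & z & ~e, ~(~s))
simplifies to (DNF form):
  True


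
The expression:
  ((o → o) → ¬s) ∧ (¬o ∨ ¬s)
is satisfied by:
  {s: False}


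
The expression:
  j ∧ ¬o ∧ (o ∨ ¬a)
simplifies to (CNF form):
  j ∧ ¬a ∧ ¬o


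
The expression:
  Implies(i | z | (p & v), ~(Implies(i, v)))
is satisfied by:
  {z: False, i: False, v: False, p: False}
  {p: True, z: False, i: False, v: False}
  {i: True, p: False, z: False, v: False}
  {p: True, i: True, z: False, v: False}
  {i: True, z: True, p: False, v: False}
  {p: True, i: True, z: True, v: False}
  {v: True, p: False, z: False, i: False}


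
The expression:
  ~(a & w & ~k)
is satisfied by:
  {k: True, w: False, a: False}
  {w: False, a: False, k: False}
  {a: True, k: True, w: False}
  {a: True, w: False, k: False}
  {k: True, w: True, a: False}
  {w: True, k: False, a: False}
  {a: True, w: True, k: True}


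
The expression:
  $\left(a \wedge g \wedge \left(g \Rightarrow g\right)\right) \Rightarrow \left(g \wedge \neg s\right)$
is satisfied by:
  {s: False, a: False, g: False}
  {g: True, s: False, a: False}
  {a: True, s: False, g: False}
  {g: True, a: True, s: False}
  {s: True, g: False, a: False}
  {g: True, s: True, a: False}
  {a: True, s: True, g: False}


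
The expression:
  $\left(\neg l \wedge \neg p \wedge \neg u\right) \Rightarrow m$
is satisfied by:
  {u: True, m: True, l: True, p: True}
  {u: True, m: True, l: True, p: False}
  {u: True, m: True, p: True, l: False}
  {u: True, m: True, p: False, l: False}
  {u: True, l: True, p: True, m: False}
  {u: True, l: True, p: False, m: False}
  {u: True, l: False, p: True, m: False}
  {u: True, l: False, p: False, m: False}
  {m: True, l: True, p: True, u: False}
  {m: True, l: True, p: False, u: False}
  {m: True, p: True, l: False, u: False}
  {m: True, p: False, l: False, u: False}
  {l: True, p: True, m: False, u: False}
  {l: True, m: False, p: False, u: False}
  {p: True, m: False, l: False, u: False}


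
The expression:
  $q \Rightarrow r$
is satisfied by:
  {r: True, q: False}
  {q: False, r: False}
  {q: True, r: True}


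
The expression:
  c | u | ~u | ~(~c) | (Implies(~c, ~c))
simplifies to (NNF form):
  True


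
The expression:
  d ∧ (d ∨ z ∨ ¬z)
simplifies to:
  d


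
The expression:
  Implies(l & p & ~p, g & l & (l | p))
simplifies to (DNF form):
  True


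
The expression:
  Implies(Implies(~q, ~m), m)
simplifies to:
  m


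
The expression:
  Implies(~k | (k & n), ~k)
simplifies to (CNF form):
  ~k | ~n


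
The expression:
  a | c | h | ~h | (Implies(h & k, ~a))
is always true.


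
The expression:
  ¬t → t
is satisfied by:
  {t: True}


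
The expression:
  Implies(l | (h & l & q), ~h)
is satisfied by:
  {l: False, h: False}
  {h: True, l: False}
  {l: True, h: False}


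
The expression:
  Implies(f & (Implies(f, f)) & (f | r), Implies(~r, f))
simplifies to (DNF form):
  True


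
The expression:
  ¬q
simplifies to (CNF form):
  ¬q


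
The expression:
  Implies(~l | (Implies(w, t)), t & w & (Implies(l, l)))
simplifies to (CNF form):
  w & (l | t)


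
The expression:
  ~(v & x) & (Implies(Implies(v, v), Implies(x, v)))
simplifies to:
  ~x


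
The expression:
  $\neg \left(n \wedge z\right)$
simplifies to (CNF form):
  $\neg n \vee \neg z$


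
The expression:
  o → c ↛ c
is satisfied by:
  {o: False}


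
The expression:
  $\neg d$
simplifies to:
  $\neg d$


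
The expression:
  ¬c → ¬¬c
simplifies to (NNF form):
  c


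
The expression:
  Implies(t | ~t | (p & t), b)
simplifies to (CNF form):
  b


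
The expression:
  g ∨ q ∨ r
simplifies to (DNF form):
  g ∨ q ∨ r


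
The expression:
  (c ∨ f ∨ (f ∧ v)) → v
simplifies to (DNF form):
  v ∨ (¬c ∧ ¬f)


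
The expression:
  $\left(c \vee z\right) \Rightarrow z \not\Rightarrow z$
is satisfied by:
  {z: False, c: False}


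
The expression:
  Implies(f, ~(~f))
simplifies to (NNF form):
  True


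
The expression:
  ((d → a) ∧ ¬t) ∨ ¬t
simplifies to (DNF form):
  ¬t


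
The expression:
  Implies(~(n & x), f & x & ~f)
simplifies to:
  n & x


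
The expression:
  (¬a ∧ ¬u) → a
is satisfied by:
  {a: True, u: True}
  {a: True, u: False}
  {u: True, a: False}


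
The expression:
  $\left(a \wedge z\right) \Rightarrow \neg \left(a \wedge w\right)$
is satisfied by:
  {w: False, z: False, a: False}
  {a: True, w: False, z: False}
  {z: True, w: False, a: False}
  {a: True, z: True, w: False}
  {w: True, a: False, z: False}
  {a: True, w: True, z: False}
  {z: True, w: True, a: False}


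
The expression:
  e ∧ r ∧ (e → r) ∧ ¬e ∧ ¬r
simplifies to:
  False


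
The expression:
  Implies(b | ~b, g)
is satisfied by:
  {g: True}


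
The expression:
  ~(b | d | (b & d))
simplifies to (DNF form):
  ~b & ~d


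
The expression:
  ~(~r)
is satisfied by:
  {r: True}


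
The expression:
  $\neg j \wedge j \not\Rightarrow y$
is never true.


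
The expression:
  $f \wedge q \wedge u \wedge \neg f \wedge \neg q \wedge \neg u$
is never true.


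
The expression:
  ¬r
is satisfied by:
  {r: False}


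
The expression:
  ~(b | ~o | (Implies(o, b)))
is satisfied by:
  {o: True, b: False}


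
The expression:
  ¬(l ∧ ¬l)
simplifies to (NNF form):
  True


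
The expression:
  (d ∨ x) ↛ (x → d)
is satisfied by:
  {x: True, d: False}


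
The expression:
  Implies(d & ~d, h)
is always true.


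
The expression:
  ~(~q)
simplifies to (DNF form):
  q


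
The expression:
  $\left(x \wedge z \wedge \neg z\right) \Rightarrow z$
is always true.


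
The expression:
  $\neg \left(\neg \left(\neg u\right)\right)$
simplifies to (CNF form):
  $\neg u$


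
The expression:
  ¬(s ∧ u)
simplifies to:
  ¬s ∨ ¬u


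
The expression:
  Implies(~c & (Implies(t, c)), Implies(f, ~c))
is always true.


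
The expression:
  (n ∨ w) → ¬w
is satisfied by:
  {w: False}


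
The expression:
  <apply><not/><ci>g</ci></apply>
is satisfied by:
  {g: False}


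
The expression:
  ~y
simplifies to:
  ~y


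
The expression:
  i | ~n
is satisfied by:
  {i: True, n: False}
  {n: False, i: False}
  {n: True, i: True}


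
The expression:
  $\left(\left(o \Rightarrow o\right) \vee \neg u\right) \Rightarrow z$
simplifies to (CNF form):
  $z$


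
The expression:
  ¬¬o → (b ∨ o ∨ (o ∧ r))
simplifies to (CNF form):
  True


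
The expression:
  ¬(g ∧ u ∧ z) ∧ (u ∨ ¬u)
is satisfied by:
  {g: False, u: False, z: False}
  {z: True, g: False, u: False}
  {u: True, g: False, z: False}
  {z: True, u: True, g: False}
  {g: True, z: False, u: False}
  {z: True, g: True, u: False}
  {u: True, g: True, z: False}


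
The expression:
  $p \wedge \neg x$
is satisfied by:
  {p: True, x: False}


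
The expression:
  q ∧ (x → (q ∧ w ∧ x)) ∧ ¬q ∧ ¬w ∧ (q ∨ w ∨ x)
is never true.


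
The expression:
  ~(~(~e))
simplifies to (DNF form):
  ~e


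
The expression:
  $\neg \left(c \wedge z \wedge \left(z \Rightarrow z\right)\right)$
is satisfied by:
  {c: False, z: False}
  {z: True, c: False}
  {c: True, z: False}


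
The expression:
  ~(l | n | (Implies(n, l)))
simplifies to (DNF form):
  False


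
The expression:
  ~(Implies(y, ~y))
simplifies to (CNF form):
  y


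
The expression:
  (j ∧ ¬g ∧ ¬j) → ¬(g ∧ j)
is always true.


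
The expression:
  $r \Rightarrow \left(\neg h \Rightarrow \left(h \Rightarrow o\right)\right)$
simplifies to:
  $\text{True}$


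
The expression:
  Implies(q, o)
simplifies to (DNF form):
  o | ~q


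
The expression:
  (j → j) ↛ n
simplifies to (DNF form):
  ¬n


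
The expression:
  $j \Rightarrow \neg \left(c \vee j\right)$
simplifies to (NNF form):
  $\neg j$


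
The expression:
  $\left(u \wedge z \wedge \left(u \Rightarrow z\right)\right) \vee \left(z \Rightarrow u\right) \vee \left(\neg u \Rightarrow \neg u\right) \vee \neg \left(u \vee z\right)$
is always true.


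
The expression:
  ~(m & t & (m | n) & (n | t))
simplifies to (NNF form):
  ~m | ~t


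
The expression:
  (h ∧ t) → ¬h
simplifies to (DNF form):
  ¬h ∨ ¬t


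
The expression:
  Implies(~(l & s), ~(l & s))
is always true.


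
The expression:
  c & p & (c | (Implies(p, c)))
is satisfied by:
  {c: True, p: True}


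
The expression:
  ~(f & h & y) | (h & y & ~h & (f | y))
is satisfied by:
  {h: False, y: False, f: False}
  {f: True, h: False, y: False}
  {y: True, h: False, f: False}
  {f: True, y: True, h: False}
  {h: True, f: False, y: False}
  {f: True, h: True, y: False}
  {y: True, h: True, f: False}


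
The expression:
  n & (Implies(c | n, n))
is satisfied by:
  {n: True}


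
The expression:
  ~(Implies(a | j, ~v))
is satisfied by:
  {a: True, j: True, v: True}
  {a: True, v: True, j: False}
  {j: True, v: True, a: False}


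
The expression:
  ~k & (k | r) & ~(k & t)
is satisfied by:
  {r: True, k: False}


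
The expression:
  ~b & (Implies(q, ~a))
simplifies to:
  ~b & (~a | ~q)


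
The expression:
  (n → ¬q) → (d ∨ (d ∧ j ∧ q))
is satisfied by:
  {n: True, d: True, q: True}
  {n: True, d: True, q: False}
  {d: True, q: True, n: False}
  {d: True, q: False, n: False}
  {n: True, q: True, d: False}


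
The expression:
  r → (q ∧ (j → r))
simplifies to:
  q ∨ ¬r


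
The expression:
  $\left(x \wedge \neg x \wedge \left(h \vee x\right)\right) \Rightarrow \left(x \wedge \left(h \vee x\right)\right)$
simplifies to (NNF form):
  $\text{True}$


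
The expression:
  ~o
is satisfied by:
  {o: False}


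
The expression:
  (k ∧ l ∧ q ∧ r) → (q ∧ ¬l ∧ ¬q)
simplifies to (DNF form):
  ¬k ∨ ¬l ∨ ¬q ∨ ¬r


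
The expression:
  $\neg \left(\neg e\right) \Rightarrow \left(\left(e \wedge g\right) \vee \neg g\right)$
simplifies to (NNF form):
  $\text{True}$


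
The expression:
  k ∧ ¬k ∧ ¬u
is never true.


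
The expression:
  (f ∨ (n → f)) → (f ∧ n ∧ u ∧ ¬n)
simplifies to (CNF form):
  n ∧ ¬f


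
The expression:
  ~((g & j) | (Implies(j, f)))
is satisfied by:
  {j: True, g: False, f: False}


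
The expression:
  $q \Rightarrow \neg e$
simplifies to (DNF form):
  $\neg e \vee \neg q$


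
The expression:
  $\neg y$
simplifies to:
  $\neg y$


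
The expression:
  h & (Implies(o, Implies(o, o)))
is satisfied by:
  {h: True}


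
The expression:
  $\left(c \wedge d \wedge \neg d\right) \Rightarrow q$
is always true.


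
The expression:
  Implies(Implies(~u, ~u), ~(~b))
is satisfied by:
  {b: True}


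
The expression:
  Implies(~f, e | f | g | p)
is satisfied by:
  {p: True, g: True, e: True, f: True}
  {p: True, g: True, e: True, f: False}
  {p: True, g: True, f: True, e: False}
  {p: True, g: True, f: False, e: False}
  {p: True, e: True, f: True, g: False}
  {p: True, e: True, f: False, g: False}
  {p: True, e: False, f: True, g: False}
  {p: True, e: False, f: False, g: False}
  {g: True, e: True, f: True, p: False}
  {g: True, e: True, f: False, p: False}
  {g: True, f: True, e: False, p: False}
  {g: True, f: False, e: False, p: False}
  {e: True, f: True, g: False, p: False}
  {e: True, g: False, f: False, p: False}
  {f: True, g: False, e: False, p: False}


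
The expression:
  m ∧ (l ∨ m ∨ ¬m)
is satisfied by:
  {m: True}


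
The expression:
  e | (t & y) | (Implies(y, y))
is always true.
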